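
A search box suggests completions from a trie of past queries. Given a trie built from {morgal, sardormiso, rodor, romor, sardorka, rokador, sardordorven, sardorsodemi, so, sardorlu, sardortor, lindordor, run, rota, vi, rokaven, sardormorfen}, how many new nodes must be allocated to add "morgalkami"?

"morgal" is already a path in the trie; the remaining "kami" must be added.
New nodes needed: |"morgalkami"| − 6 = 10 − 6 = 4.

4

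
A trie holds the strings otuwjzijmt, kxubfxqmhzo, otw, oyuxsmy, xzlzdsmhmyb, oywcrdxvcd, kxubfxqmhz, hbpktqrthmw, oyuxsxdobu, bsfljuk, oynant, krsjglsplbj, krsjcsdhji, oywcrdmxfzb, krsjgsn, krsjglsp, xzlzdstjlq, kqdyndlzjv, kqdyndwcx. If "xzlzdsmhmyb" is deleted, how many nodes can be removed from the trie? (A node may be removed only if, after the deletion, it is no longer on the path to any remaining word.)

Walk "xzlzdsmhmyb" from the leaf back toward the root, removing each node that no remaining word uses.
The suffix "mhmyb" (5 nodes) is used only by "xzlzdsmhmyb"; the node for "xzlzds" still has the child "t", so pruning stops there.
Nodes removed: 5

5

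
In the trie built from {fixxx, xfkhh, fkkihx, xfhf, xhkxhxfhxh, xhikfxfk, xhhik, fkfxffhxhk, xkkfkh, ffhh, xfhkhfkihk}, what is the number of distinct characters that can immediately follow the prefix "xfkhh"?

0

Walk "xfkhh" from the root, arriving at one node.
No stored string extends past "xfkhh".
That node has 0 child edges.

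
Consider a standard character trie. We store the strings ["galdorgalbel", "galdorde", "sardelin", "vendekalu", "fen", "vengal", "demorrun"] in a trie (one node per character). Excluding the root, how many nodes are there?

Insert word by word; a character creates a node only if that edge doesn't already exist:
  "galdorgalbel" → 12 new (g, a, l, d, o, r, g, a, l, b, e, l)
  "galdorde" → prefix "galdor" already present; 2 new (d, e)
  "sardelin" → 8 new (s, a, r, d, e, l, i, n)
  "vendekalu" → 9 new (v, e, n, d, e, k, a, l, u)
  "fen" → 3 new (f, e, n)
  "vengal" → prefix "ven" already present; 3 new (g, a, l)
  "demorrun" → 8 new (d, e, m, o, r, r, u, n)
Total nodes = 12 + 2 + 8 + 9 + 3 + 3 + 8 = 45

45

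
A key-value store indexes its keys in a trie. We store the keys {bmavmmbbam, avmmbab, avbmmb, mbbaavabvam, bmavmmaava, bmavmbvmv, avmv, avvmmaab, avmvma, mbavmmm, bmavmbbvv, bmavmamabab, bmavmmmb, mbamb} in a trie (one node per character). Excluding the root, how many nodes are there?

67

Count nodes per top-level branch (shared prefixes stored once):
  'a'-branch (avbmmb, avmmbab, avmv, avmvma, avvmmaab): 20 nodes
  'b'-branch (bmavmamabab, bmavmbbvv, bmavmbvmv, bmavmmaava, bmavmmbbam, bmavmmmb): 29 nodes
  'm'-branch (mbamb, mbavmmm, mbbaavabvam): 18 nodes
Sum: 67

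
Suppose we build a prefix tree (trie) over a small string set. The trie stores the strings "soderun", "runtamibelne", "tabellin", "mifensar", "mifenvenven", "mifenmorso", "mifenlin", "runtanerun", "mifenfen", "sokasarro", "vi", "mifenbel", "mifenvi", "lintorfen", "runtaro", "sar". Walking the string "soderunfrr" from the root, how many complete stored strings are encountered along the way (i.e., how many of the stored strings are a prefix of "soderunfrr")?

Traverse "soderunfrr" character by character; count nodes along the way that are marked as word ends.
Prefixes of the query that are stored words: "soderun"
Count: 1

1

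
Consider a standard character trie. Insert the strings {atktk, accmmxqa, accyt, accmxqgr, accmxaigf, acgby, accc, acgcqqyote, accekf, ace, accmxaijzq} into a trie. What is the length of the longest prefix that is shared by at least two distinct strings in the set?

7

The deepest shared node is where two words last agree before diverging.
e.g. "accmxaigf" and "accmxaijzq" share the prefix "accmxai" of length 7; no pair shares a longer one.
Longest shared-prefix length: 7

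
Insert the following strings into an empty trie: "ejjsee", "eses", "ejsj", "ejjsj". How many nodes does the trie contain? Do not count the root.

12

Trie structure (* marks end of a word):
(root)
└─ e
   ├─ j
   │  ├─ j
   │  │  └─ s
   │  │     ├─ e
   │  │     │  └─ e *
   │  │     └─ j *
   │  └─ s
   │     └─ j *
   └─ s
      └─ e
         └─ s *
Counting every labelled node above: 12.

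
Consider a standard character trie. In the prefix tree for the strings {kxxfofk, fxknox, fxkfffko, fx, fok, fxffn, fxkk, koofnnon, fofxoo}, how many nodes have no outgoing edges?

8

Leaves are exactly the stored words that no other stored word extends.
Those words: "fofxoo", "fok", "fxffn", "fxkfffko", "fxkk", "fxknox", "koofnnon", "kxxfofk"
Leaf count: 8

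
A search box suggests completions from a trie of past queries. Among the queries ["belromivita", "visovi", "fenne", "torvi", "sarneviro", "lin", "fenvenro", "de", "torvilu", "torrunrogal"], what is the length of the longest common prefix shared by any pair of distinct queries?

Look for the deepest trie node that still has at least two words in its subtree.
e.g. "torvi" and "torvilu" share the prefix "torvi" of length 5; no pair shares a longer one.
Longest shared-prefix length: 5

5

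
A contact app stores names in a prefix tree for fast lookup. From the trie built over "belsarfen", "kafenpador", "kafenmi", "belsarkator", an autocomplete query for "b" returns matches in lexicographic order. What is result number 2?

belsarkator

DFS of the "b" subtree visits, in order: "belsarfen", "belsarkator"
Position 2: belsarkator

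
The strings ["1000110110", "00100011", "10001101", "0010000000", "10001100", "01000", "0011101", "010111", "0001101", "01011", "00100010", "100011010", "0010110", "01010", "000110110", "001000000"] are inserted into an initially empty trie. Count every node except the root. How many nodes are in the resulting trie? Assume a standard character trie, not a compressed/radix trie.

47

Count nodes per top-level branch (shared prefixes stored once):
  '0'-branch (0001101, 000110110, 001000000, 0010000000, 00100010, 00100011, 0010110, 0011101, 01000, 01010, 01011, 010111): 35 nodes
  '1'-branch (10001100, 10001101, 100011010, 1000110110): 12 nodes
Sum: 47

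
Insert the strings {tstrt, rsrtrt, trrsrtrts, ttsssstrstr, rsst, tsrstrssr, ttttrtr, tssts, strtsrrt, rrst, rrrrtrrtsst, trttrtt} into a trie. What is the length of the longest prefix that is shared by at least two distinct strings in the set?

The deepest shared node is where two words last agree before diverging.
e.g. "rrrrtrrtsst" and "rrst" share the prefix "rr" of length 2; no pair shares a longer one.
Longest shared-prefix length: 2

2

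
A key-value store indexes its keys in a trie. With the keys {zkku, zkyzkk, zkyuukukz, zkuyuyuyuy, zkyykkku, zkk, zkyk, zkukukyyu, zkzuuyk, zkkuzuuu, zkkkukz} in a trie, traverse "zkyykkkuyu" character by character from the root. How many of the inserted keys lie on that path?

1

Check each prefix of "zkyykkkuyu" against the stored set — each match is an end-marker on the path.
Prefixes of the query that are stored words: "zkyykkku"
Count: 1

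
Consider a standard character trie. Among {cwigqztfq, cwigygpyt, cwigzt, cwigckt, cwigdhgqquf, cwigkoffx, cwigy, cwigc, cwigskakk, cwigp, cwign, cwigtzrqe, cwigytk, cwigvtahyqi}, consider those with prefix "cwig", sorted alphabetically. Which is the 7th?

cwigqztfq

Words with prefix "cwig", in lexicographic order: "cwigc", "cwigckt", "cwigdhgqquf", "cwigkoffx", "cwign", "cwigp", "cwigqztfq", "cwigskakk", "cwigtzrqe", "cwigvtahyqi", "cwigy", "cwigygpyt", "cwigytk", "cwigzt"
The 7th is cwigqztfq.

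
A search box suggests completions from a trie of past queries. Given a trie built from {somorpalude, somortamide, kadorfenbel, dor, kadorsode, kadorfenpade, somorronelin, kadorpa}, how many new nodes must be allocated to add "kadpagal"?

5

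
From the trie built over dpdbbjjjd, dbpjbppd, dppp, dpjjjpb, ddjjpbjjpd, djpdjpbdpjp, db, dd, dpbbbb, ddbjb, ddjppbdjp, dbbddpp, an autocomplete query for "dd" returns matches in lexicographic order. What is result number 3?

Words with prefix "dd", in lexicographic order: "dd", "ddbjb", "ddjjpbjjpd", "ddjppbdjp"
The 3rd is ddjjpbjjpd.

ddjjpbjjpd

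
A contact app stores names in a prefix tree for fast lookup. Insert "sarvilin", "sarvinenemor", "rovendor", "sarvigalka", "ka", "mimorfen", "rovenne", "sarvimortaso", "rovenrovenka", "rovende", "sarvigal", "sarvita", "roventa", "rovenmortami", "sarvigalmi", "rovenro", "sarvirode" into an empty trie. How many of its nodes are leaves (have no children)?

A leaf is a node with no children — equivalently, the end of a word that is not a proper prefix of any other stored word.
Those words: "ka", "mimorfen", "rovende", "rovendor", "rovenmortami", "rovenne", "rovenrovenka", "roventa", "sarvigalka", "sarvigalmi", "sarvilin", "sarvimortaso", "sarvinenemor", "sarvirode", "sarvita"
Leaf count: 15

15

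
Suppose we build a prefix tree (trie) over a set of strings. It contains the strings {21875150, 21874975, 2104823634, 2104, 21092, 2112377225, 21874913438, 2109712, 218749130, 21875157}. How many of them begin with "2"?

10

Filter for entries beginning with "2":
Words under "2": 2104, 2104823634, 21092, 2109712, 2112377225, 218749130, 21874913438, 21874975, 21875150, 21875157
Count: 10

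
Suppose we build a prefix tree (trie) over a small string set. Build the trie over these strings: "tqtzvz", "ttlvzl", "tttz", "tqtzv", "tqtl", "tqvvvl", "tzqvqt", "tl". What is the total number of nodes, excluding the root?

Count nodes per top-level branch (shared prefixes stored once):
  't'-branch (tl, tqtl, tqtzv, tqtzvz, tqvvvl, ttlvzl, tttz, tzqvqt): 24 nodes
Sum: 24

24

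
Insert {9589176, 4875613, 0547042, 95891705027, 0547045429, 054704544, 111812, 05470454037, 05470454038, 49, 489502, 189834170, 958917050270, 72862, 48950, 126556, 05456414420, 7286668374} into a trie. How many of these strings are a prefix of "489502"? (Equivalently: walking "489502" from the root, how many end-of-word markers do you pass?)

Walk "489502" from the root; an end-of-word marker is hit whenever a stored word is a prefix of "489502".
Prefixes of the query that are stored words: "48950", "489502"
Count: 2

2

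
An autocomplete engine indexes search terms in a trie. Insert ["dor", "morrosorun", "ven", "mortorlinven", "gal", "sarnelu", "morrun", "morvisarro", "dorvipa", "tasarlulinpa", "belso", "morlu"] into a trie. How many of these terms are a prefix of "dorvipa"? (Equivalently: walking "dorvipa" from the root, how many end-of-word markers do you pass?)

Traverse "dorvipa" character by character; count nodes along the way that are marked as word ends.
Prefixes of the query that are stored words: "dor", "dorvipa"
Count: 2

2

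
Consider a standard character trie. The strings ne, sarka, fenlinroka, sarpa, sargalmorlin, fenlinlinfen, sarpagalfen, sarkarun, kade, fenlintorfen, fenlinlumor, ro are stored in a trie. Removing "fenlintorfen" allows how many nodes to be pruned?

6

After clearing the end-marker at "fenlintorfen", prune upward until reaching a node still needed by another word.
The suffix "torfen" (6 nodes) is used only by "fenlintorfen"; the node for "fenlin" still has the child "r", so pruning stops there.
Nodes removed: 6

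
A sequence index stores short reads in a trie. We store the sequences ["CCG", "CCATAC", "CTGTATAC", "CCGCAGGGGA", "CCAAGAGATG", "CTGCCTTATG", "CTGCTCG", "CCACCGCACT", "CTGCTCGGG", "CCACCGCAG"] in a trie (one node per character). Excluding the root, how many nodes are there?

Insert word by word; a character creates a node only if that edge doesn't already exist:
  "CCG" → 3 new (C, C, G)
  "CCATAC" → prefix "CC" already present; 4 new (A, T, A, C)
  "CTGTATAC" → prefix "C" already present; 7 new (T, G, T, A, T, A, C)
  "CCGCAGGGGA" → prefix "CCG" already present; 7 new (C, A, G, G, G, G, A)
  "CCAAGAGATG" → prefix "CCA" already present; 7 new (A, G, A, G, A, T, G)
  "CTGCCTTATG" → prefix "CTG" already present; 7 new (C, C, T, T, A, T, G)
  "CTGCTCG" → prefix "CTGC" already present; 3 new (T, C, G)
  "CCACCGCACT" → prefix "CCA" already present; 7 new (C, C, G, C, A, C, T)
  "CTGCTCGGG" → prefix "CTGCTCG" already present; 2 new (G, G)
  "CCACCGCAG" → prefix "CCACCGCA" already present; 1 new (G)
Total nodes = 3 + 4 + 7 + 7 + 7 + 7 + 3 + 7 + 2 + 1 = 48

48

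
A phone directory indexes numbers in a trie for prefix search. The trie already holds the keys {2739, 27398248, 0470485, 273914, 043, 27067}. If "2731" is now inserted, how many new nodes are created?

1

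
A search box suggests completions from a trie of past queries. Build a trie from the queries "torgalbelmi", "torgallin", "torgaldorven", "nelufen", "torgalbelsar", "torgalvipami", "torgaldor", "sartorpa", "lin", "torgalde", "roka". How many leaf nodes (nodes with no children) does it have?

10

Leaves are exactly the stored words that no other stored word extends.
Those words: "lin", "nelufen", "roka", "sartorpa", "torgalbelmi", "torgalbelsar", "torgalde", "torgaldorven", "torgallin", "torgalvipami"
Leaf count: 10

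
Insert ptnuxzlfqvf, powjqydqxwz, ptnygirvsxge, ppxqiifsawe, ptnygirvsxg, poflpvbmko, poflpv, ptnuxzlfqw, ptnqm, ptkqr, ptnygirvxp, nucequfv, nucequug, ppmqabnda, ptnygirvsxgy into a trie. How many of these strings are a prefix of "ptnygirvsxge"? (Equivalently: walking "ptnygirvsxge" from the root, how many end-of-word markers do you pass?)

Traverse "ptnygirvsxge" character by character; count nodes along the way that are marked as word ends.
Prefixes of the query that are stored words: "ptnygirvsxg", "ptnygirvsxge"
Count: 2

2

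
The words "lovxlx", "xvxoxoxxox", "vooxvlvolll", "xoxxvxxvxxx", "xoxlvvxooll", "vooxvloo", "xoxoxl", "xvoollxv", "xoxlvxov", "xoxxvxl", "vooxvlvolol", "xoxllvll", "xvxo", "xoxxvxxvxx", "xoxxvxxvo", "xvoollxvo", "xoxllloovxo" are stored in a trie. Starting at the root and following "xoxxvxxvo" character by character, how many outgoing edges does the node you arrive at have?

Walk "xoxxvxxvo" from the root, arriving at one node.
No stored string extends past "xoxxvxxvo".
That node has 0 child edges.

0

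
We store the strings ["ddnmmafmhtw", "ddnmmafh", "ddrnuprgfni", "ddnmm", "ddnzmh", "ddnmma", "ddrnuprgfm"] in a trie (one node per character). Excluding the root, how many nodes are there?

Count nodes per top-level branch (shared prefixes stored once):
  'd'-branch (ddnmm, ddnmma, ddnmmafh, ddnmmafmhtw, ddnzmh, ddrnuprgfm, ddrnuprgfni): 25 nodes
Sum: 25

25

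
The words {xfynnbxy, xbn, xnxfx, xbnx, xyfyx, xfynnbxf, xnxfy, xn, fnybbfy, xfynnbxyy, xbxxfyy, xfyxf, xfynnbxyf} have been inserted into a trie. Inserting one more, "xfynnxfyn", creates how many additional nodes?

"xfynn" is already a path in the trie; the remaining "xfyn" must be added.
So 9 − 5 = 4 new nodes.

4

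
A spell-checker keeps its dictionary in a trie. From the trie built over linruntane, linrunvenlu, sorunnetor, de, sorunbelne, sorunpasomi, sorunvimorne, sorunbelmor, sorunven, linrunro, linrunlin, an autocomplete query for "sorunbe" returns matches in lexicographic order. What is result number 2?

Words with prefix "sorunbe", in lexicographic order: "sorunbelmor", "sorunbelne"
Position 2: sorunbelne

sorunbelne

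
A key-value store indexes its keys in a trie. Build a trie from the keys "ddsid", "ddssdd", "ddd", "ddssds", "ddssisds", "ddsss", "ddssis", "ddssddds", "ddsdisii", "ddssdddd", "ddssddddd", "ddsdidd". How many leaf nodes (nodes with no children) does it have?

A leaf is a node with no children — equivalently, the end of a word that is not a proper prefix of any other stored word.
Those words: "ddd", "ddsdidd", "ddsdisii", "ddsid", "ddssddddd", "ddssddds", "ddssds", "ddssisds", "ddsss"
Leaf count: 9

9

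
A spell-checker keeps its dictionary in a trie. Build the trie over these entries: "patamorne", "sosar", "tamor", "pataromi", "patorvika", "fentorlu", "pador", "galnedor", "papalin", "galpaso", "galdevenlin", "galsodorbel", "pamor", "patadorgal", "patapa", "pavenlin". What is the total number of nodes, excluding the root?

90

Count nodes per top-level branch (shared prefixes stored once):
  'f'-branch (fentorlu): 8 nodes
  'g'-branch (galdevenlin, galnedor, galpaso, galsodorbel): 28 nodes
  'p'-branch (pador, pamor, papalin, patadorgal, patamorne, patapa, pataromi, patorvika, pavenlin): 44 nodes
  's'-branch (sosar): 5 nodes
  't'-branch (tamor): 5 nodes
Sum: 90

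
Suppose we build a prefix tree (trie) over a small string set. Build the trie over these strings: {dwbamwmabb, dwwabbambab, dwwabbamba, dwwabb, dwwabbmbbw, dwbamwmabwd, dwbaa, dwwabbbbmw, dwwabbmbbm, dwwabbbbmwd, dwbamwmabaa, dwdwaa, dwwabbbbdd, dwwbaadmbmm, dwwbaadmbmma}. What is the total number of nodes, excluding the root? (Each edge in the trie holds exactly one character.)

Count nodes per top-level branch (shared prefixes stored once):
  'd'-branch (dwbaa, dwbamwmabaa, dwbamwmabb, dwbamwmabwd, dwdwaa, dwwabb, dwwabbamba, dwwabbambab, dwwabbbbdd, dwwabbbbmw, dwwabbbbmwd, dwwabbmbbm, dwwabbmbbw, dwwbaadmbmm, dwwbaadmbmma): 49 nodes
Sum: 49

49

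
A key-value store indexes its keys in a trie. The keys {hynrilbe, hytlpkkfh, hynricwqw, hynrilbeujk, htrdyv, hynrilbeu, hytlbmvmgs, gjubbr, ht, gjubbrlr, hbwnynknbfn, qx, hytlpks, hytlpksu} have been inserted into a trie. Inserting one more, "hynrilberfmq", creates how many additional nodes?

The longest prefix of "hynrilberfmq" already in the trie is "hynrilbe" (length 8).
Each of the 4 remaining characters creates one node.

4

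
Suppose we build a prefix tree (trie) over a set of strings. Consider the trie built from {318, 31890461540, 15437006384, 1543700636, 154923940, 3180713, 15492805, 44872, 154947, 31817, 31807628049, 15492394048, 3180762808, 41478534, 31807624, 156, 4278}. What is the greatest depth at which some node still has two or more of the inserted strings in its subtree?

9

The deepest shared node is where two words last agree before diverging.
e.g. "1543700636" and "15437006384" share the prefix "154370063" of length 9; no pair shares a longer one.
Longest shared-prefix length: 9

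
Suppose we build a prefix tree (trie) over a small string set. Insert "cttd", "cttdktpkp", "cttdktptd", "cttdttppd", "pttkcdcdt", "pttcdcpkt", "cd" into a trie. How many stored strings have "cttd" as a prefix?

4

Walk to "cttd"; the words in its subtree are exactly those with that prefix.
Matches: "cttd", "cttdktpkp", "cttdktptd", "cttdttppd"
Count: 4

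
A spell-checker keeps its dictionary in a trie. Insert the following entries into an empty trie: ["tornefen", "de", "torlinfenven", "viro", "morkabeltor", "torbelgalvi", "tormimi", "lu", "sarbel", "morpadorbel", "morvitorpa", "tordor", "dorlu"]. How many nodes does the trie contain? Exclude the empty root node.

Trace insertions, counting only characters that open a new branch:
  "tornefen" → 8 new (t, o, r, n, e, f, e, n)
  "de" → 2 new (d, e)
  "torlinfenven" → prefix "tor" already present; 9 new (l, i, n, f, e, n, v, e, n)
  "viro" → 4 new (v, i, r, o)
  "morkabeltor" → 11 new (m, o, r, k, a, b, e, l, t, o, r)
  "torbelgalvi" → prefix "tor" already present; 8 new (b, e, l, g, a, l, v, i)
  "tormimi" → prefix "tor" already present; 4 new (m, i, m, i)
  "lu" → 2 new (l, u)
  "sarbel" → 6 new (s, a, r, b, e, l)
  "morpadorbel" → prefix "mor" already present; 8 new (p, a, d, o, r, b, e, l)
  "morvitorpa" → prefix "mor" already present; 7 new (v, i, t, o, r, p, a)
  "tordor" → prefix "tor" already present; 3 new (d, o, r)
  "dorlu" → prefix "d" already present; 4 new (o, r, l, u)
Total nodes = 8 + 2 + 9 + 4 + 11 + 8 + 4 + 2 + 6 + 8 + 7 + 3 + 4 = 76

76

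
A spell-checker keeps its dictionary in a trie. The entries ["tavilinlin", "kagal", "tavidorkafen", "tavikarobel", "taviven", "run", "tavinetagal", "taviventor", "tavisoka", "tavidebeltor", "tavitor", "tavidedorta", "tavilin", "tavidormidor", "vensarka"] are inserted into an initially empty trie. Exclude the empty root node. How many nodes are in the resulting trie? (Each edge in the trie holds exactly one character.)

78

Insert word by word; a character creates a node only if that edge doesn't already exist:
  "tavilinlin" → 10 new (t, a, v, i, l, i, n, l, i, n)
  "kagal" → 5 new (k, a, g, a, l)
  "tavidorkafen" → prefix "tavi" already present; 8 new (d, o, r, k, a, f, e, n)
  "tavikarobel" → prefix "tavi" already present; 7 new (k, a, r, o, b, e, l)
  "taviven" → prefix "tavi" already present; 3 new (v, e, n)
  "run" → 3 new (r, u, n)
  "tavinetagal" → prefix "tavi" already present; 7 new (n, e, t, a, g, a, l)
  "taviventor" → prefix "taviven" already present; 3 new (t, o, r)
  "tavisoka" → prefix "tavi" already present; 4 new (s, o, k, a)
  "tavidebeltor" → prefix "tavid" already present; 7 new (e, b, e, l, t, o, r)
  "tavitor" → prefix "tavi" already present; 3 new (t, o, r)
  "tavidedorta" → prefix "tavide" already present; 5 new (d, o, r, t, a)
  "tavilin" → prefix "tavilin" already present; 0 new (none)
  "tavidormidor" → prefix "tavidor" already present; 5 new (m, i, d, o, r)
  "vensarka" → 8 new (v, e, n, s, a, r, k, a)
Total nodes = 10 + 5 + 8 + 7 + 3 + 3 + 7 + 3 + 4 + 7 + 3 + 5 + 0 + 5 + 8 = 78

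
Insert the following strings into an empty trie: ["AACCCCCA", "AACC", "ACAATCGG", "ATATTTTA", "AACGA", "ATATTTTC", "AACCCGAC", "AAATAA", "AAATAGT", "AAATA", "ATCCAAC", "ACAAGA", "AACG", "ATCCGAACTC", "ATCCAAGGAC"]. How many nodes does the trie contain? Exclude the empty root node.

For each word, the new-node count is its length minus the longest prefix already in the trie:
  "AACCCCCA" → 8 new (A, A, C, C, C, C, C, A)
  "AACC" → prefix "AACC" already present; 0 new (none)
  "ACAATCGG" → prefix "A" already present; 7 new (C, A, A, T, C, G, G)
  "ATATTTTA" → prefix "A" already present; 7 new (T, A, T, T, T, T, A)
  "AACGA" → prefix "AAC" already present; 2 new (G, A)
  "ATATTTTC" → prefix "ATATTTT" already present; 1 new (C)
  "AACCCGAC" → prefix "AACCC" already present; 3 new (G, A, C)
  "AAATAA" → prefix "AA" already present; 4 new (A, T, A, A)
  "AAATAGT" → prefix "AAATA" already present; 2 new (G, T)
  "AAATA" → prefix "AAATA" already present; 0 new (none)
  "ATCCAAC" → prefix "AT" already present; 5 new (C, C, A, A, C)
  "ACAAGA" → prefix "ACAA" already present; 2 new (G, A)
  "AACG" → prefix "AACG" already present; 0 new (none)
  "ATCCGAACTC" → prefix "ATCC" already present; 6 new (G, A, A, C, T, C)
  "ATCCAAGGAC" → prefix "ATCCAA" already present; 4 new (G, G, A, C)
Total nodes = 8 + 0 + 7 + 7 + 2 + 1 + 3 + 4 + 2 + 0 + 5 + 2 + 0 + 6 + 4 = 51

51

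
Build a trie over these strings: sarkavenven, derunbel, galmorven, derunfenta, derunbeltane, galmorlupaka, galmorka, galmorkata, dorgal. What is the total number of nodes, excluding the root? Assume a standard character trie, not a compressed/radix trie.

Insert word by word; a character creates a node only if that edge doesn't already exist:
  "sarkavenven" → 11 new (s, a, r, k, a, v, e, n, v, e, n)
  "derunbel" → 8 new (d, e, r, u, n, b, e, l)
  "galmorven" → 9 new (g, a, l, m, o, r, v, e, n)
  "derunfenta" → prefix "derun" already present; 5 new (f, e, n, t, a)
  "derunbeltane" → prefix "derunbel" already present; 4 new (t, a, n, e)
  "galmorlupaka" → prefix "galmor" already present; 6 new (l, u, p, a, k, a)
  "galmorka" → prefix "galmor" already present; 2 new (k, a)
  "galmorkata" → prefix "galmorka" already present; 2 new (t, a)
  "dorgal" → prefix "d" already present; 5 new (o, r, g, a, l)
Total nodes = 11 + 8 + 9 + 5 + 4 + 6 + 2 + 2 + 5 = 52

52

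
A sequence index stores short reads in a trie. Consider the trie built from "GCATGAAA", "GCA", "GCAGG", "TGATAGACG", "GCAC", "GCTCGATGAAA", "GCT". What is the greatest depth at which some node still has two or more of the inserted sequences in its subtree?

Equivalently: take the maximum, over all pairs, of their longest common prefix length.
"GCA" and "GCAC" agree on "GCA" (3 characters) before diverging; nothing deeper is shared.
Longest shared-prefix length: 3

3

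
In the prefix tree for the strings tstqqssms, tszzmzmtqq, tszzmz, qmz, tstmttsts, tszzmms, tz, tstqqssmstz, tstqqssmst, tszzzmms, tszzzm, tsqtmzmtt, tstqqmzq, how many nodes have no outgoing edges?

Leaves are exactly the stored words that no other stored word extends.
Those words: "qmz", "tsqtmzmtt", "tstmttsts", "tstqqmzq", "tstqqssmstz", "tszzmms", "tszzmzmtqq", "tszzzmms", "tz"
Leaf count: 9

9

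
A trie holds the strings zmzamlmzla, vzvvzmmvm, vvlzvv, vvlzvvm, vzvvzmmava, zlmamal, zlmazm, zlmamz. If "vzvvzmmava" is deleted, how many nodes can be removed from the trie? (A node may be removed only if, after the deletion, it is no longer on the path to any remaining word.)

3

After clearing the end-marker at "vzvvzmmava", prune upward until reaching a node still needed by another word.
The suffix "ava" (3 nodes) is used only by "vzvvzmmava"; the node for "vzvvzmm" still has the child "v", so pruning stops there.
Nodes removed: 3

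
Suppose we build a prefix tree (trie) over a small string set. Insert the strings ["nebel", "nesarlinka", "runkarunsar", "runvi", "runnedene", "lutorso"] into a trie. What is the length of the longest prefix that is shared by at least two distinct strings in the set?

3

Equivalently: take the maximum, over all pairs, of their longest common prefix length.
e.g. "runkarunsar" and "runnedene" share the prefix "run" of length 3; no pair shares a longer one.
Longest shared-prefix length: 3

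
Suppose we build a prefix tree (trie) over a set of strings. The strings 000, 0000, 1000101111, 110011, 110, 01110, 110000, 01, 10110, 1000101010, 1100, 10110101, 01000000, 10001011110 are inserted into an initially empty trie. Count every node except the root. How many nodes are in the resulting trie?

Count nodes per top-level branch (shared prefixes stored once):
  '0'-branch (000, 0000, 01, 01000000, 01110): 14 nodes
  '1'-branch (1000101010, 1000101111, 10001011110, 10110, 10110101, 110, 1100, 110000, 110011): 27 nodes
Sum: 41

41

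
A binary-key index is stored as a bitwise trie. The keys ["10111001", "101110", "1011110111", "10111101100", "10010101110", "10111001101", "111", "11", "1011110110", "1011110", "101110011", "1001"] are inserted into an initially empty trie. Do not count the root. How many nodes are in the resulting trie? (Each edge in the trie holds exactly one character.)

29

Insert word by word; a character creates a node only if that edge doesn't already exist:
  "10111001" → 8 new (1, 0, 1, 1, 1, 0, 0, 1)
  "101110" → prefix "101110" already present; 0 new (none)
  "1011110111" → prefix "10111" already present; 5 new (1, 0, 1, 1, 1)
  "10111101100" → prefix "101111011" already present; 2 new (0, 0)
  "10010101110" → prefix "10" already present; 9 new (0, 1, 0, 1, 0, 1, 1, 1, 0)
  "10111001101" → prefix "10111001" already present; 3 new (1, 0, 1)
  "111" → prefix "1" already present; 2 new (1, 1)
  "11" → prefix "11" already present; 0 new (none)
  "1011110110" → prefix "1011110110" already present; 0 new (none)
  "1011110" → prefix "1011110" already present; 0 new (none)
  "101110011" → prefix "101110011" already present; 0 new (none)
  "1001" → prefix "1001" already present; 0 new (none)
Total nodes = 8 + 0 + 5 + 2 + 9 + 3 + 2 + 0 + 0 + 0 + 0 + 0 = 29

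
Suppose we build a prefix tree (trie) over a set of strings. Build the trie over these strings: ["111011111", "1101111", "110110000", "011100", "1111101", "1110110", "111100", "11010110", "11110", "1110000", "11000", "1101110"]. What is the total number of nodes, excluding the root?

Trace insertions, counting only characters that open a new branch:
  "111011111" → 9 new (1, 1, 1, 0, 1, 1, 1, 1, 1)
  "1101111" → prefix "11" already present; 5 new (0, 1, 1, 1, 1)
  "110110000" → prefix "11011" already present; 4 new (0, 0, 0, 0)
  "011100" → 6 new (0, 1, 1, 1, 0, 0)
  "1111101" → prefix "111" already present; 4 new (1, 1, 0, 1)
  "1110110" → prefix "111011" already present; 1 new (0)
  "111100" → prefix "1111" already present; 2 new (0, 0)
  "11010110" → prefix "1101" already present; 4 new (0, 1, 1, 0)
  "11110" → prefix "11110" already present; 0 new (none)
  "1110000" → prefix "1110" already present; 3 new (0, 0, 0)
  "11000" → prefix "110" already present; 2 new (0, 0)
  "1101110" → prefix "110111" already present; 1 new (0)
Total nodes = 9 + 5 + 4 + 6 + 4 + 1 + 2 + 4 + 0 + 3 + 2 + 1 = 41

41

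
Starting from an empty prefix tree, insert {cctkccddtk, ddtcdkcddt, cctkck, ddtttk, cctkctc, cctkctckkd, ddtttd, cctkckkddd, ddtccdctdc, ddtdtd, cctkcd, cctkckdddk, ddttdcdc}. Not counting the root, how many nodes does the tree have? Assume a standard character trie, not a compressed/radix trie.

52

Count nodes per top-level branch (shared prefixes stored once):
  'c'-branch (cctkccddtk, cctkcd, cctkck, cctkckdddk, cctkckkddd, cctkctc, cctkctckkd): 25 nodes
  'd'-branch (ddtccdctdc, ddtcdkcddt, ddtdtd, ddttdcdc, ddtttd, ddtttk): 27 nodes
Sum: 52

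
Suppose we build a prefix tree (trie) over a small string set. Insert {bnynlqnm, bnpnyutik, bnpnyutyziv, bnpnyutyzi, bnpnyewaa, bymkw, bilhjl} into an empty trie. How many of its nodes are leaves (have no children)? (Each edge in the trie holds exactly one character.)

Leaves are exactly the stored words that no other stored word extends.
Those words: "bilhjl", "bnpnyewaa", "bnpnyutik", "bnpnyutyziv", "bnynlqnm", "bymkw"
Leaf count: 6

6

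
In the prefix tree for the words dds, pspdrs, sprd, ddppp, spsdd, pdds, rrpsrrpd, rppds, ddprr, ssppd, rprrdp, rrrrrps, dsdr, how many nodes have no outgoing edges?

A leaf is a node with no children — equivalently, the end of a word that is not a proper prefix of any other stored word.
Those words: "ddppp", "ddprr", "dds", "dsdr", "pdds", "pspdrs", "rppds", "rprrdp", "rrpsrrpd", "rrrrrps", "sprd", "spsdd", "ssppd"
Leaf count: 13

13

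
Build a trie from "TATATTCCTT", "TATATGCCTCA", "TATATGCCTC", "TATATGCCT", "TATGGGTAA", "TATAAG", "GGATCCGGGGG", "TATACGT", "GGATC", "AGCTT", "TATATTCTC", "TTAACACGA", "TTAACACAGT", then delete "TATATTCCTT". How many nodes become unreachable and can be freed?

Walk "TATATTCCTT" from the leaf back toward the root, removing each node that no remaining word uses.
The suffix "CTT" (3 nodes) is used only by "TATATTCCTT"; the node for "TATATTC" still has the child "T", so pruning stops there.
Nodes removed: 3

3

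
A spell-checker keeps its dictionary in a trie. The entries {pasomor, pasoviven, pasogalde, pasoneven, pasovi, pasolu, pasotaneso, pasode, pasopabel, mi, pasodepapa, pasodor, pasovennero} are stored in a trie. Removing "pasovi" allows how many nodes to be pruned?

0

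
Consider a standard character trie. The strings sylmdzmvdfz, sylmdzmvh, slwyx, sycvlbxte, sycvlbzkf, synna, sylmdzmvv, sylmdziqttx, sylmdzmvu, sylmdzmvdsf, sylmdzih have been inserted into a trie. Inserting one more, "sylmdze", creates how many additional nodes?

The longest prefix of "sylmdze" already in the trie is "sylmdz" (length 6).
So 7 − 6 = 1 new nodes.

1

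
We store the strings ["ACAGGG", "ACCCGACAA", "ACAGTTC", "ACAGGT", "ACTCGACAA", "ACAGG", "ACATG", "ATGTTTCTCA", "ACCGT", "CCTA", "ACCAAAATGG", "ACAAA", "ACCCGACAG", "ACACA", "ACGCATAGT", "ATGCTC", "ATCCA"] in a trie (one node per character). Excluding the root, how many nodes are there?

66

For each word, the new-node count is its length minus the longest prefix already in the trie:
  "ACAGGG" → 6 new (A, C, A, G, G, G)
  "ACCCGACAA" → prefix "AC" already present; 7 new (C, C, G, A, C, A, A)
  "ACAGTTC" → prefix "ACAG" already present; 3 new (T, T, C)
  "ACAGGT" → prefix "ACAGG" already present; 1 new (T)
  "ACTCGACAA" → prefix "AC" already present; 7 new (T, C, G, A, C, A, A)
  "ACAGG" → prefix "ACAGG" already present; 0 new (none)
  "ACATG" → prefix "ACA" already present; 2 new (T, G)
  "ATGTTTCTCA" → prefix "A" already present; 9 new (T, G, T, T, T, C, T, C, A)
  "ACCGT" → prefix "ACC" already present; 2 new (G, T)
  "CCTA" → 4 new (C, C, T, A)
  "ACCAAAATGG" → prefix "ACC" already present; 7 new (A, A, A, A, T, G, G)
  "ACAAA" → prefix "ACA" already present; 2 new (A, A)
  "ACCCGACAG" → prefix "ACCCGACA" already present; 1 new (G)
  "ACACA" → prefix "ACA" already present; 2 new (C, A)
  "ACGCATAGT" → prefix "AC" already present; 7 new (G, C, A, T, A, G, T)
  "ATGCTC" → prefix "ATG" already present; 3 new (C, T, C)
  "ATCCA" → prefix "AT" already present; 3 new (C, C, A)
Total nodes = 6 + 7 + 3 + 1 + 7 + 0 + 2 + 9 + 2 + 4 + 7 + 2 + 1 + 2 + 7 + 3 + 3 = 66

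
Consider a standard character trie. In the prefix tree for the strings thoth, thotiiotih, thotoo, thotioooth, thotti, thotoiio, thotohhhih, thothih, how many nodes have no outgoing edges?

Leaves are exactly the stored words that no other stored word extends.
Those words: "thothih", "thotiiotih", "thotioooth", "thotohhhih", "thotoiio", "thotoo", "thotti"
Leaf count: 7

7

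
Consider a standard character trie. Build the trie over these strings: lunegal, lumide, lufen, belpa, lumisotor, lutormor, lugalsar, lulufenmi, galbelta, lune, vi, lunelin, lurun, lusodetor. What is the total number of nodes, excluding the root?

For each word, the new-node count is its length minus the longest prefix already in the trie:
  "lunegal" → 7 new (l, u, n, e, g, a, l)
  "lumide" → prefix "lu" already present; 4 new (m, i, d, e)
  "lufen" → prefix "lu" already present; 3 new (f, e, n)
  "belpa" → 5 new (b, e, l, p, a)
  "lumisotor" → prefix "lumi" already present; 5 new (s, o, t, o, r)
  "lutormor" → prefix "lu" already present; 6 new (t, o, r, m, o, r)
  "lugalsar" → prefix "lu" already present; 6 new (g, a, l, s, a, r)
  "lulufenmi" → prefix "lu" already present; 7 new (l, u, f, e, n, m, i)
  "galbelta" → 8 new (g, a, l, b, e, l, t, a)
  "lune" → prefix "lune" already present; 0 new (none)
  "vi" → 2 new (v, i)
  "lunelin" → prefix "lune" already present; 3 new (l, i, n)
  "lurun" → prefix "lu" already present; 3 new (r, u, n)
  "lusodetor" → prefix "lu" already present; 7 new (s, o, d, e, t, o, r)
Total nodes = 7 + 4 + 3 + 5 + 5 + 6 + 6 + 7 + 8 + 0 + 2 + 3 + 3 + 7 = 66

66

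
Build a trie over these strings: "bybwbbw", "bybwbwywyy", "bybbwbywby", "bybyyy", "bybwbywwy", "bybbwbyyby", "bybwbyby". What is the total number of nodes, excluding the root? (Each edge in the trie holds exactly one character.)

31

Trie structure (* marks end of a word):
(root)
└─ b
   └─ y
      └─ b
         ├─ b
         │  └─ w
         │     └─ b
         │        └─ y
         │           ├─ w
         │           │  └─ b
         │           │     └─ y *
         │           └─ y
         │              └─ b
         │                 └─ y *
         ├─ w
         │  └─ b
         │     ├─ b
         │     │  └─ w *
         │     ├─ w
         │     │  └─ y
         │     │     └─ w
         │     │        └─ y
         │     │           └─ y *
         │     └─ y
         │        ├─ b
         │        │  └─ y *
         │        └─ w
         │           └─ w
         │              └─ y *
         └─ y
            └─ y
               └─ y *
Counting every labelled node above: 31.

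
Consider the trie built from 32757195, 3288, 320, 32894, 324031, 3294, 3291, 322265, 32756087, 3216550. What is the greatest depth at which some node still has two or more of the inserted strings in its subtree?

Look for the deepest trie node that still has at least two words in its subtree.
e.g. "32756087" and "32757195" share the prefix "3275" of length 4; no pair shares a longer one.
Longest shared-prefix length: 4

4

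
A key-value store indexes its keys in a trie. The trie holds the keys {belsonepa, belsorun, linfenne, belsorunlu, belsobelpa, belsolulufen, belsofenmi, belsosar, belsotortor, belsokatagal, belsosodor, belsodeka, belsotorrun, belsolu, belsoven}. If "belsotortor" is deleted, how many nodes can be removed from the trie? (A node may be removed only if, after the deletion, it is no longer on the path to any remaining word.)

A node on "belsotortor"'s path can go only if nothing else ends at it or branches off below it.
The suffix "tor" (3 nodes) is used only by "belsotortor"; the node for "belsotor" still has the child "r", so pruning stops there.
Nodes removed: 3

3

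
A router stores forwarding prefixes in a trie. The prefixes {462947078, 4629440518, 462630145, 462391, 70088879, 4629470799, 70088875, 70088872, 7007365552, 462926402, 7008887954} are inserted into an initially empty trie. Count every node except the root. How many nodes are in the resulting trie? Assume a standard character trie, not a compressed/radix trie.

49

Insert word by word; a character creates a node only if that edge doesn't already exist:
  "462947078" → 9 new (4, 6, 2, 9, 4, 7, 0, 7, 8)
  "4629440518" → prefix "46294" already present; 5 new (4, 0, 5, 1, 8)
  "462630145" → prefix "462" already present; 6 new (6, 3, 0, 1, 4, 5)
  "462391" → prefix "462" already present; 3 new (3, 9, 1)
  "70088879" → 8 new (7, 0, 0, 8, 8, 8, 7, 9)
  "4629470799" → prefix "46294707" already present; 2 new (9, 9)
  "70088875" → prefix "7008887" already present; 1 new (5)
  "70088872" → prefix "7008887" already present; 1 new (2)
  "7007365552" → prefix "700" already present; 7 new (7, 3, 6, 5, 5, 5, 2)
  "462926402" → prefix "4629" already present; 5 new (2, 6, 4, 0, 2)
  "7008887954" → prefix "70088879" already present; 2 new (5, 4)
Total nodes = 9 + 5 + 6 + 3 + 8 + 2 + 1 + 1 + 7 + 5 + 2 = 49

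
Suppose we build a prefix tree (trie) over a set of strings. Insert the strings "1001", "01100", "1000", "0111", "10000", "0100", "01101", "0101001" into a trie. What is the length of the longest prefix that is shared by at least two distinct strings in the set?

4

Look for the deepest trie node that still has at least two words in its subtree.
e.g. "01100" and "01101" share the prefix "0110" of length 4; no pair shares a longer one.
Longest shared-prefix length: 4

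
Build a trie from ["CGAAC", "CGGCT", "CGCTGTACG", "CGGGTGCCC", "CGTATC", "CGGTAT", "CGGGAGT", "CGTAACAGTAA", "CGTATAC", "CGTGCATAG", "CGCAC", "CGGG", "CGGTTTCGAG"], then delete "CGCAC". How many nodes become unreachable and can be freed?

2

Walk "CGCAC" from the leaf back toward the root, removing each node that no remaining word uses.
The suffix "AC" (2 nodes) is used only by "CGCAC"; the node for "CGC" still has the child "T", so pruning stops there.
Nodes removed: 2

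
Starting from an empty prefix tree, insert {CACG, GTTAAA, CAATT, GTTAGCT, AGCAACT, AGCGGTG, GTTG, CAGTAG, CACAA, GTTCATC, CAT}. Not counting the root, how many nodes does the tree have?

Count nodes per top-level branch (shared prefixes stored once):
  'A'-branch (AGCAACT, AGCGGTG): 11 nodes
  'C'-branch (CAATT, CACAA, CACG, CAGTAG, CAT): 14 nodes
  'G'-branch (GTTAAA, GTTAGCT, GTTCATC, GTTG): 14 nodes
Sum: 39

39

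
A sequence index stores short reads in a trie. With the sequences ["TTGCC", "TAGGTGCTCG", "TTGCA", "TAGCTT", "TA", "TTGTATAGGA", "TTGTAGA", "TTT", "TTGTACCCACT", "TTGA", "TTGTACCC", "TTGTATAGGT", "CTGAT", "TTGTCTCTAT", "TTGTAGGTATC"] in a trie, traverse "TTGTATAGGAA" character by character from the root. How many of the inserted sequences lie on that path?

1

Walk "TTGTATAGGAA" from the root; an end-of-word marker is hit whenever a stored word is a prefix of "TTGTATAGGAA".
Prefixes of the query that are stored words: "TTGTATAGGA"
Count: 1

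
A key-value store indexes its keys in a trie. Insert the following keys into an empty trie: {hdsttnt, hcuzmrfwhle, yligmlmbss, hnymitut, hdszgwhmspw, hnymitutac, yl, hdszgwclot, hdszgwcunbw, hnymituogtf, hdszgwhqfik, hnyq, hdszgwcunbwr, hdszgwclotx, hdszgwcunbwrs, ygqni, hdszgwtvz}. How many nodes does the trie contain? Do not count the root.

Trace insertions, counting only characters that open a new branch:
  "hdsttnt" → 7 new (h, d, s, t, t, n, t)
  "hcuzmrfwhle" → prefix "h" already present; 10 new (c, u, z, m, r, f, w, h, l, e)
  "yligmlmbss" → 10 new (y, l, i, g, m, l, m, b, s, s)
  "hnymitut" → prefix "h" already present; 7 new (n, y, m, i, t, u, t)
  "hdszgwhmspw" → prefix "hds" already present; 8 new (z, g, w, h, m, s, p, w)
  "hnymitutac" → prefix "hnymitut" already present; 2 new (a, c)
  "yl" → prefix "yl" already present; 0 new (none)
  "hdszgwclot" → prefix "hdszgw" already present; 4 new (c, l, o, t)
  "hdszgwcunbw" → prefix "hdszgwc" already present; 4 new (u, n, b, w)
  "hnymituogtf" → prefix "hnymitu" already present; 4 new (o, g, t, f)
  "hdszgwhqfik" → prefix "hdszgwh" already present; 4 new (q, f, i, k)
  "hnyq" → prefix "hny" already present; 1 new (q)
  "hdszgwcunbwr" → prefix "hdszgwcunbw" already present; 1 new (r)
  "hdszgwclotx" → prefix "hdszgwclot" already present; 1 new (x)
  "hdszgwcunbwrs" → prefix "hdszgwcunbwr" already present; 1 new (s)
  "ygqni" → prefix "y" already present; 4 new (g, q, n, i)
  "hdszgwtvz" → prefix "hdszgw" already present; 3 new (t, v, z)
Total nodes = 7 + 10 + 10 + 7 + 8 + 2 + 0 + 4 + 4 + 4 + 4 + 1 + 1 + 1 + 1 + 4 + 3 = 71

71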